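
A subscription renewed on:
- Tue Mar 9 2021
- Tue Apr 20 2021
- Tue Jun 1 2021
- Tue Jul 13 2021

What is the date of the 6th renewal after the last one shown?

Tue Mar 22 2022

The spacing is 42, 42, 42 days — always 42 days.
Tue Jul 13 2021 + 42 days = Tue Aug 24 2021.
Tue Aug 24 2021 + 42 days = Tue Oct 5 2021.
Tue Oct 5 2021 + 42 days = Tue Nov 16 2021.
Tue Nov 16 2021 + 42 days = Tue Dec 28 2021.
Tue Dec 28 2021 + 42 days = Tue Feb 8 2022.
Tue Feb 8 2022 + 42 days = Tue Mar 22 2022.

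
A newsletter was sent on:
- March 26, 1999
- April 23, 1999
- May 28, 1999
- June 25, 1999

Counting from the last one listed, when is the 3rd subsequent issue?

September 24, 1999

All dates are Fridays, 28, 35, 28 days apart.
Specifically, the 4th Friday of each month.
July 1999 — 4th Friday is July 23, 1999.
4th Friday of August 1999: August 27, 1999.
September 1999 — 4th Friday is September 24, 1999.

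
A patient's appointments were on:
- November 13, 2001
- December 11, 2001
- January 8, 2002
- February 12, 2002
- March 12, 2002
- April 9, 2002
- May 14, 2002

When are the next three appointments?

June 11, 2002; July 9, 2002; August 13, 2002

Gaps: 28, 28, 35, 28, 28, 35 days — a mix of 28 and 35. Every date is a Tuesday.
Each is the 2nd Tuesday of its month.
June 2002 — 2nd Tuesday is June 11, 2002.
2nd Tuesday of July 2002: July 9, 2002.
August 2002 — 2nd Tuesday is August 13, 2002.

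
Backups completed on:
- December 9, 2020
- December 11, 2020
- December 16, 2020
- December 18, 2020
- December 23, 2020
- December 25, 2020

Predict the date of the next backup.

December 30, 2020

The gap pattern 2, 5, 2, 5, 2 repeats every 2 events.
These are the Wednesdays and Fridays of each week.
The following Wednesday is December 30, 2020.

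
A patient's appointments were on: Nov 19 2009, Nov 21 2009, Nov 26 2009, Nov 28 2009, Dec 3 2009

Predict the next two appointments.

Dec 5 2009, Dec 10 2009

Every event lands on a Thursday or Saturday (gaps cycle 2, 5, 2, 5).
So the schedule is: every Thursday and Saturday.
The following Saturday is Dec 5 2009.
The following Thursday is Dec 10 2009.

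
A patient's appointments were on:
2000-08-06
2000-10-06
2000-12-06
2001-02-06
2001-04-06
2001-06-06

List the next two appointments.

2001-08-06, 2001-10-06

Each date is the 6th; the gaps (61, 61, 62, 59, 61) track the month lengths.
The rule is the 6th of every 2 months.
Next: August 2001 → 2001-08-06.
Next: October 2001 → 2001-10-06.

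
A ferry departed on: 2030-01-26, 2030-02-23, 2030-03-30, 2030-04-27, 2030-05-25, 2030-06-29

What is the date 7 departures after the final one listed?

These are Saturdays with 28, 35, 28, 28, 35-day gaps.
Each is the final Saturday of its month — 2030-03-30 is past the 28th, so '4th Saturday' doesn't fit.
July 2030 ends with Saturday 2030-07-27.
August 2030 ends with Saturday 2030-08-31.
Last Saturday of September 2030: 2030-09-28.
Last Saturday of October 2030: 2030-10-26.
Last Saturday of November 2030: 2030-11-30.
December 2030 ends with Saturday 2030-12-28.
Last Saturday of January 2031: 2031-01-25.

2031-01-25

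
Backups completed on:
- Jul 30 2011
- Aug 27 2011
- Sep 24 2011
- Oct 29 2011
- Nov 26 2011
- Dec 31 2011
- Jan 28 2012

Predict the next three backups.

Feb 25 2012, Mar 31 2012, Apr 28 2012

These are Saturdays with 28, 28, 35, 28, 35, 28-day gaps.
Each is the final Saturday of its month — Jul 30 2011 is past the 28th, so '4th Saturday' doesn't fit.
Last Saturday of February 2012: Feb 25 2012.
Last Saturday of March 2012: Mar 31 2012.
Last Saturday of April 2012: Apr 28 2012.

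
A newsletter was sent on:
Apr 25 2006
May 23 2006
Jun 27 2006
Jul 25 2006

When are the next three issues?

Aug 22 2006, Sep 26 2006, Oct 24 2006

All dates are Tuesdays, 28, 35, 28 days apart.
Specifically, the 4th Tuesday of each month.
August 2006 — 4th Tuesday is Aug 22 2006.
September 2006 — 4th Tuesday is Sep 26 2006.
4th Tuesday of October 2006: Oct 24 2006.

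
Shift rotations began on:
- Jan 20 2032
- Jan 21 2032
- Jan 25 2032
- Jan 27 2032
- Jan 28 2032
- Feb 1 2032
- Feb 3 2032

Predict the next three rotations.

Gaps: 1, 4, 2, 1, 4, 2 days — not constant, but cyclic with period 3.
The events fall on every Tuesday, Wednesday and Sunday.
Next Wednesday: Feb 4 2032.
Next Sunday: Feb 8 2032.
Next Tuesday: Feb 10 2032.

Feb 4 2032, Feb 8 2032, Feb 10 2032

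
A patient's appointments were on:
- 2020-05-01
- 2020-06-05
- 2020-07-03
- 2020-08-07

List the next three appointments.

2020-09-04, 2020-10-02, 2020-11-06

These are Fridays at 28- or 35-day spacing (35, 28, 35).
The pattern: 1st Friday of the month.
1st Friday of September 2020: 2020-09-04.
1st Friday of October 2020: 2020-10-02.
1st Friday of November 2020: 2020-11-06.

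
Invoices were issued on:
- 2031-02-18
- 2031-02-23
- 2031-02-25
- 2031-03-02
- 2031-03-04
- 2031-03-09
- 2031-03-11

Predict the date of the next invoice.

2031-03-16

Every event lands on a Tuesday or Sunday (gaps cycle 5, 2, 5, 2, 5, 2).
So the schedule is: every Tuesday and Sunday.
Next Sunday: 2031-03-16.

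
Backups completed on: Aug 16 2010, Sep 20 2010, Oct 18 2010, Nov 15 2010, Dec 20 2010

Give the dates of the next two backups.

Jan 17 2011, Feb 21 2011

These are Mondays at 28- or 35-day spacing (35, 28, 28, 35).
The pattern: 3rd Monday of the month.
3rd Monday of January 2011: Jan 17 2011.
February 2011 — 3rd Monday is Feb 21 2011.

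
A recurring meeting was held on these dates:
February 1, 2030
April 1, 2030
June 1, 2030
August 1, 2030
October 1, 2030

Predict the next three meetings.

December 1, 2030; February 1, 2031; April 1, 2031

Gaps: 59, 61, 61, 61 days — not constant. Every event is on the 1st of the month.
Pattern: the 1st of every 2 months.
December 2030: December 1, 2030.
February 2031: February 1, 2031.
April 2031: April 1, 2031.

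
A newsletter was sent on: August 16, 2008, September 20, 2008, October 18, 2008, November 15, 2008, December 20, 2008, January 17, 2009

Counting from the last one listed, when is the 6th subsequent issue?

These are Saturdays at 28- or 35-day spacing (35, 28, 28, 35, 28).
The pattern: 3rd Saturday of the month.
3rd Saturday of February 2009: February 21, 2009.
3rd Saturday of March 2009: March 21, 2009.
April 2009 — 3rd Saturday is April 18, 2009.
3rd Saturday of May 2009: May 16, 2009.
June 2009 — 3rd Saturday is June 20, 2009.
3rd Saturday of July 2009: July 18, 2009.

July 18, 2009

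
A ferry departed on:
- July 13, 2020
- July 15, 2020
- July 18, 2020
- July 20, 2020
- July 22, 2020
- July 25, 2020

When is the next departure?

The gap pattern 2, 3, 2, 2, 3 repeats every 3 events.
These are the Mondays, Wednesdays and Saturdays of each week.
Next Monday: July 27, 2020.

July 27, 2020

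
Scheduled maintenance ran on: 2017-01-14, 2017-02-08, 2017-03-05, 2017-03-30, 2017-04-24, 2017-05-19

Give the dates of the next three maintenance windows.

2017-06-13, 2017-07-08, 2017-08-02

The spacing is 25, 25, 25, 25, 25 days — always 25 days.
2017-05-19 + 25 days = 2017-06-13.
2017-06-13 + 25 days = 2017-07-08.
2017-07-08 + 25 days = 2017-08-02.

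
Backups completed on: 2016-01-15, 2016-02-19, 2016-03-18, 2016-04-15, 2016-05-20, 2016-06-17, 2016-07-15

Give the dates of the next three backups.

2016-08-19, 2016-09-16, 2016-10-21

These are Fridays at 28- or 35-day spacing (35, 28, 28, 35, 28, 28).
The pattern: 3rd Friday of the month.
August 2016 — 3rd Friday is 2016-08-19.
3rd Friday of September 2016: 2016-09-16.
October 2016 — 3rd Friday is 2016-10-21.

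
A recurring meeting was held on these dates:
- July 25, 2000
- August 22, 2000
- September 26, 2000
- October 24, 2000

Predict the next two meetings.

These are Tuesdays at 28- or 35-day spacing (28, 35, 28).
The pattern: 4th Tuesday of the month.
November 2000 — 4th Tuesday is November 28, 2000.
December 2000 — 4th Tuesday is December 26, 2000.

November 28, 2000; December 26, 2000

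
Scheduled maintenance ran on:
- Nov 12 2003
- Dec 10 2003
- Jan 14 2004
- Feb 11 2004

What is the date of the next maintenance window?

These are Wednesdays at 28- or 35-day spacing (28, 35, 28).
The pattern: 2nd Wednesday of the month.
2nd Wednesday of March 2004: Mar 10 2004.

Mar 10 2004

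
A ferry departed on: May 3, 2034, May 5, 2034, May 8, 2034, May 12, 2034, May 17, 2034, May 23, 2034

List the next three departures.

Gaps: 2, 3, 4, 5, 6 days — each gap is 1 larger than the previous one.
Next gap: 7 days. May 23, 2034 + 7 days = May 30, 2034.
Next gap: 8 days. May 30, 2034 + 8 days = June 7, 2034.
Next gap: 9 days. June 7, 2034 + 9 days = June 16, 2034.

May 30, 2034; June 7, 2034; June 16, 2034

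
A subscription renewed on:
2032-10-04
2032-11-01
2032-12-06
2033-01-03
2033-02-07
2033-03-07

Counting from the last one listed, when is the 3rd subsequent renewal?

These are Mondays at 28- or 35-day spacing (28, 35, 28, 35, 28).
The pattern: 1st Monday of the month.
April 2033 — 1st Monday is 2033-04-04.
1st Monday of May 2033: 2033-05-02.
1st Monday of June 2033: 2033-06-06.

2033-06-06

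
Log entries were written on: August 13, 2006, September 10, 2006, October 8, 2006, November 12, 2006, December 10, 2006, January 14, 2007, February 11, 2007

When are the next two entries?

March 11, 2007; April 8, 2007

Gaps: 28, 28, 35, 28, 35, 28 days — a mix of 28 and 35. Every date is a Sunday.
Each is the 2nd Sunday of its month.
March 2007 — 2nd Sunday is March 11, 2007.
April 2007 — 2nd Sunday is April 8, 2007.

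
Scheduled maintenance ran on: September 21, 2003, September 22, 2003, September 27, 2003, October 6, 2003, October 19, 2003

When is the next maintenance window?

November 5, 2003

Gaps: 1, 5, 9, 13 days — each gap is 4 larger than the previous one.
Next gap: 17 days. October 19, 2003 + 17 days = November 5, 2003.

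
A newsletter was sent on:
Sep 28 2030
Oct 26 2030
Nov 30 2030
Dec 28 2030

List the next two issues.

Jan 25 2031, Feb 22 2031

These are Saturdays with 28, 35, 28-day gaps.
Each is the final Saturday of its month — Nov 30 2030 is past the 28th, so '4th Saturday' doesn't fit.
Last Saturday of January 2031: Jan 25 2031.
Last Saturday of February 2031: Feb 22 2031.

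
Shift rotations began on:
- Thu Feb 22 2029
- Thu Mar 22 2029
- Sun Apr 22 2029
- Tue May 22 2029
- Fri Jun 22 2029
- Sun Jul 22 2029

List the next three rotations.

Each date is the 22nd; the gaps (28, 31, 30, 31, 30) track the month lengths.
The rule is the 22nd of each month.
August 2029: Wed Aug 22 2029.
Next: September 2029 → Sat Sep 22 2029.
Next: October 2029 → Mon Oct 22 2029.

Wed Aug 22 2029, Sat Sep 22 2029, Mon Oct 22 2029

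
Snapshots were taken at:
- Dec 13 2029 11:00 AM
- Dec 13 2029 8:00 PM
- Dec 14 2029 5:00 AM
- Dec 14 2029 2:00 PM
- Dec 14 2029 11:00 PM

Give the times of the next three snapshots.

Dec 15 2029 8:00 AM, Dec 15 2029 5:00 PM, Dec 16 2029 2:00 AM

The interval is a steady 9 hours (9, 9, 9, 9).
Dec 14 2029 11:00 PM + 9 h = Dec 15 2029 8:00 AM.
Dec 15 2029 8:00 AM + 9 h = Dec 15 2029 5:00 PM.
Dec 15 2029 5:00 PM + 9 h = Dec 16 2029 2:00 AM.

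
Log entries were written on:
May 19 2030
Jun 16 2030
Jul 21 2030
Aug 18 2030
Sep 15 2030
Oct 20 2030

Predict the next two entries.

All dates are Sundays, 28, 35, 28, 28, 35 days apart.
Specifically, the 3rd Sunday of each month.
November 2030 — 3rd Sunday is Nov 17 2030.
3rd Sunday of December 2030: Dec 15 2030.

Nov 17 2030, Dec 15 2030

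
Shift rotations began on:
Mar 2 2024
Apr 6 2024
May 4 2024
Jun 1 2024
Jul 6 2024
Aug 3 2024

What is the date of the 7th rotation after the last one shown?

Mar 1 2025

These are Saturdays at 28- or 35-day spacing (35, 28, 28, 35, 28).
The pattern: 1st Saturday of the month.
1st Saturday of September 2024: Sep 7 2024.
1st Saturday of October 2024: Oct 5 2024.
1st Saturday of November 2024: Nov 2 2024.
December 2024 — 1st Saturday is Dec 7 2024.
1st Saturday of January 2025: Jan 4 2025.
1st Saturday of February 2025: Feb 1 2025.
March 2025 — 1st Saturday is Mar 1 2025.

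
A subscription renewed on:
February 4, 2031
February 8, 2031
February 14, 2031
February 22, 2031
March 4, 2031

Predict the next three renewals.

March 16, 2031; March 30, 2031; April 15, 2031

Gaps: 4, 6, 8, 10 days — each gap is 2 larger than the previous one.
Next gap: 12 days. March 4, 2031 + 12 days = March 16, 2031.
Next gap: 14 days. March 16, 2031 + 14 days = March 30, 2031.
Next gap: 16 days. March 30, 2031 + 16 days = April 15, 2031.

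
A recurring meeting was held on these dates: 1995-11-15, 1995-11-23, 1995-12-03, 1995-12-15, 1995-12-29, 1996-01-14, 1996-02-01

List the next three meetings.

1996-02-21, 1996-03-14, 1996-04-07

Gaps: 8, 10, 12, 14, 16, 18 days — each gap is 2 larger than the previous one.
Next gap: 20 days. 1996-02-01 + 20 days = 1996-02-21.
Next gap: 22 days. 1996-02-21 + 22 days = 1996-03-14.
Next gap: 24 days. 1996-03-14 + 24 days = 1996-04-07.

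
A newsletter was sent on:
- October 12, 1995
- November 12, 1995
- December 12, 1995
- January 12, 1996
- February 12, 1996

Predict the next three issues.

Each date is the 12th; the gaps (31, 30, 31, 31) track the month lengths.
The rule is the 12th of each month.
March 1996: March 12, 1996.
Next: April 1996 → April 12, 1996.
May 1996: May 12, 1996.

March 12, 1996; April 12, 1996; May 12, 1996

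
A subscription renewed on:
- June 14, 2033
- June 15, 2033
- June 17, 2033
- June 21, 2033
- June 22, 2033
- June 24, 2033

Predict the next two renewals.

June 28, 2033; June 29, 2033

The gap pattern 1, 2, 4, 1, 2 repeats every 3 events.
These are the Tuesdays, Wednesdays and Fridays of each week.
Next Tuesday: June 28, 2033.
Next Wednesday: June 29, 2033.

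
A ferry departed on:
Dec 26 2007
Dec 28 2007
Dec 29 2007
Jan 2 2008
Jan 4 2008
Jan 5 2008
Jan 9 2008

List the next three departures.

Jan 11 2008, Jan 12 2008, Jan 16 2008

Gaps: 2, 1, 4, 2, 1, 4 days — not constant, but cyclic with period 3.
The events fall on every Wednesday, Friday and Saturday.
Next Friday: Jan 11 2008.
Next Saturday: Jan 12 2008.
The following Wednesday is Jan 16 2008.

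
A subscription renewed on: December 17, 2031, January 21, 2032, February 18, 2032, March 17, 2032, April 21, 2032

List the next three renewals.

All dates are Wednesdays, 35, 28, 28, 35 days apart.
Specifically, the 3rd Wednesday of each month.
May 2032 — 3rd Wednesday is May 19, 2032.
3rd Wednesday of June 2032: June 16, 2032.
July 2032 — 3rd Wednesday is July 21, 2032.

May 19, 2032; June 16, 2032; July 21, 2032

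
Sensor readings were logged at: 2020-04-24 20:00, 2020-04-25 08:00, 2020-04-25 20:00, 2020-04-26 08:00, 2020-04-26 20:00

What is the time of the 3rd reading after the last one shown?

Gaps: 12, 12, 12, 12 hours — each event is 12 hours after the previous one.
2020-04-26 20:00 + 12 h = 2020-04-27 08:00.
2020-04-27 08:00 + 12 h = 2020-04-27 20:00.
2020-04-27 20:00 + 12 h = 2020-04-28 08:00.

2020-04-28 08:00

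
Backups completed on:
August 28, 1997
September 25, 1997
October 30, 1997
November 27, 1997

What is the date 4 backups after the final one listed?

March 26, 1998

These are Thursdays with 28, 35, 28-day gaps.
Each is the final Thursday of its month — October 30, 1997 is past the 28th, so '4th Thursday' doesn't fit.
Last Thursday of December 1997: December 25, 1997.
January 1998 ends with Thursday January 29, 1998.
February 1998 ends with Thursday February 26, 1998.
March 1998 ends with Thursday March 26, 1998.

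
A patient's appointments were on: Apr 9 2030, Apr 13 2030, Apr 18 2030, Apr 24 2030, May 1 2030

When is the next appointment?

May 9 2030

Gaps: 4, 5, 6, 7 days — each gap is 1 larger than the previous one.
Next gap: 8 days. May 1 2030 + 8 days = May 9 2030.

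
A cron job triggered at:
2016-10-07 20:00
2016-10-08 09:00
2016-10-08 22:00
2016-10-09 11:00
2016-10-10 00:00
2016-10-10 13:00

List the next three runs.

2016-10-11 02:00, 2016-10-11 15:00, 2016-10-12 04:00

Gaps: 13, 13, 13, 13, 13 hours — each event is 13 hours after the previous one.
2016-10-10 13:00 + 13 h = 2016-10-11 02:00.
2016-10-11 02:00 + 13 h = 2016-10-11 15:00.
2016-10-11 15:00 + 13 h = 2016-10-12 04:00.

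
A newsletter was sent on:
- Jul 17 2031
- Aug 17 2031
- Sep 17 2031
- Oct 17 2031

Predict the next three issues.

Each date is the 17th; the gaps (31, 31, 30) track the month lengths.
The rule is the 17th of each month.
Next: November 2031 → Nov 17 2031.
December 2031: Dec 17 2031.
Next: January 2032 → Jan 17 2032.

Nov 17 2031, Dec 17 2031, Jan 17 2032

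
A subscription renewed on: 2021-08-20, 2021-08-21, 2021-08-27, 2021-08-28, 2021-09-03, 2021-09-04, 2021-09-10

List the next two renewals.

Gaps: 1, 6, 1, 6, 1, 6 days — not constant, but cyclic with period 2.
The events fall on every Friday and Saturday.
Next Saturday: 2021-09-11.
The following Friday is 2021-09-17.

2021-09-11, 2021-09-17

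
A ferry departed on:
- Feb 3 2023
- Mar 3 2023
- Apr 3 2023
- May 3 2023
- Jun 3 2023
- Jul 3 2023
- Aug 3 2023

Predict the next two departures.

Sep 3 2023, Oct 3 2023

Each date is the 3rd; the gaps (28, 31, 30, 31, 30, 31) track the month lengths.
The rule is the 3rd of each month.
September 2023: Sep 3 2023.
Next: October 2023 → Oct 3 2023.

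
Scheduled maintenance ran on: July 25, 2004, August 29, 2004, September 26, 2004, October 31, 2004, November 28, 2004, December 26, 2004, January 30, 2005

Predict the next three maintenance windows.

February 27, 2005; March 27, 2005; April 24, 2005

These are Sundays with 35, 28, 35, 28, 28, 35-day gaps.
Each is the final Sunday of its month — August 29, 2004 is past the 28th, so '4th Sunday' doesn't fit.
Last Sunday of February 2005: February 27, 2005.
March 2005 ends with Sunday March 27, 2005.
April 2005 ends with Sunday April 24, 2005.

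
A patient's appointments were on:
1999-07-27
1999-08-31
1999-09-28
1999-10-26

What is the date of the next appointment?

1999-11-30

These are Tuesdays with 35, 28, 28-day gaps.
Each is the final Tuesday of its month — 1999-08-31 is past the 28th, so '4th Tuesday' doesn't fit.
Last Tuesday of November 1999: 1999-11-30.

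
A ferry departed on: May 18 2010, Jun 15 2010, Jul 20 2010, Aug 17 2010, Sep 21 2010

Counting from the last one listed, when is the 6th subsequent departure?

Gaps: 28, 35, 28, 35 days — a mix of 28 and 35. Every date is a Tuesday.
Each is the 3rd Tuesday of its month.
October 2010 — 3rd Tuesday is Oct 19 2010.
November 2010 — 3rd Tuesday is Nov 16 2010.
December 2010 — 3rd Tuesday is Dec 21 2010.
3rd Tuesday of January 2011: Jan 18 2011.
February 2011 — 3rd Tuesday is Feb 15 2011.
March 2011 — 3rd Tuesday is Mar 15 2011.

Mar 15 2011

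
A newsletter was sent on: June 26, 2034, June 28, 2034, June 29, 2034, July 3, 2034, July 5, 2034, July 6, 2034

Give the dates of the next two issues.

July 10, 2034; July 12, 2034

The gap pattern 2, 1, 4, 2, 1 repeats every 3 events.
These are the Mondays, Wednesdays and Thursdays of each week.
The following Monday is July 10, 2034.
The following Wednesday is July 12, 2034.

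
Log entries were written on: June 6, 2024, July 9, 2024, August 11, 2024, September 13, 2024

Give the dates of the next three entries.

Every event comes 33 days after the last (33, 33, 33).
September 13, 2024 + 33 days = October 16, 2024.
October 16, 2024 + 33 days = November 18, 2024.
November 18, 2024 + 33 days = December 21, 2024.

October 16, 2024; November 18, 2024; December 21, 2024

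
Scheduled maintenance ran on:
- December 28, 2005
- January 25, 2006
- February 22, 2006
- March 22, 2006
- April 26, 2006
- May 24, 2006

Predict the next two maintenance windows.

June 28, 2006; July 26, 2006

All dates are Wednesdays, 28, 28, 28, 35, 28 days apart.
Specifically, the 4th Wednesday of each month.
June 2006 — 4th Wednesday is June 28, 2006.
July 2006 — 4th Wednesday is July 26, 2006.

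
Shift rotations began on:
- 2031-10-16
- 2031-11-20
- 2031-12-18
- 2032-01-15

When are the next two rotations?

These are Thursdays at 28- or 35-day spacing (35, 28, 28).
The pattern: 3rd Thursday of the month.
3rd Thursday of February 2032: 2032-02-19.
3rd Thursday of March 2032: 2032-03-18.

2032-02-19, 2032-03-18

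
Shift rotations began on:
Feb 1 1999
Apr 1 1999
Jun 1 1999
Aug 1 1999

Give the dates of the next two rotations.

Gaps: 59, 61, 61 days — not constant. Every event is on the 1st of the month.
Pattern: the 1st of every 2 months.
October 1999: Oct 1 1999.
Next: December 1999 → Dec 1 1999.

Oct 1 1999, Dec 1 1999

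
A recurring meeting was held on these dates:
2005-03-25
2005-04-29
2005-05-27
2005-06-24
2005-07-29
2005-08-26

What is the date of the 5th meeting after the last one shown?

Every date is a Friday; gaps 35, 28, 28, 35, 28 days.
Each is the last Friday of its month (at least one falls on the 29th or later, ruling out '4th Friday').
Last Friday of September 2005: 2005-09-30.
Last Friday of October 2005: 2005-10-28.
November 2005 ends with Friday 2005-11-25.
Last Friday of December 2005: 2005-12-30.
Last Friday of January 2006: 2006-01-27.

2006-01-27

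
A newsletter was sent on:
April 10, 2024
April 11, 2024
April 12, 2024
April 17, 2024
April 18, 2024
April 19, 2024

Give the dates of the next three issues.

April 24, 2024; April 25, 2024; April 26, 2024

Every event lands on a Wednesday or Thursday or Friday (gaps cycle 1, 1, 5, 1, 1).
So the schedule is: every Wednesday, Thursday and Friday.
The following Wednesday is April 24, 2024.
The following Thursday is April 25, 2024.
The following Friday is April 26, 2024.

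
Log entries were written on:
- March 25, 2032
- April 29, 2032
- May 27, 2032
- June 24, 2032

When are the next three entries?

July 29, 2032; August 26, 2032; September 30, 2032

Every date is a Thursday; gaps 35, 28, 28 days.
Each is the last Thursday of its month (at least one falls on the 29th or later, ruling out '4th Thursday').
July 2032 ends with Thursday July 29, 2032.
August 2032 ends with Thursday August 26, 2032.
September 2032 ends with Thursday September 30, 2032.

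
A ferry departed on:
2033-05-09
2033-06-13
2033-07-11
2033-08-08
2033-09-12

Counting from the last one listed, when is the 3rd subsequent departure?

2033-12-12

Gaps: 35, 28, 28, 35 days — a mix of 28 and 35. Every date is a Monday.
Each is the 2nd Monday of its month.
2nd Monday of October 2033: 2033-10-10.
November 2033 — 2nd Monday is 2033-11-14.
December 2033 — 2nd Monday is 2033-12-12.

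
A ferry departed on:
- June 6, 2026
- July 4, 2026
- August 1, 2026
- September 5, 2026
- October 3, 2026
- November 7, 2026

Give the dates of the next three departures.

December 5, 2026; January 2, 2027; February 6, 2027

Gaps: 28, 28, 35, 28, 35 days — a mix of 28 and 35. Every date is a Saturday.
Each is the 1st Saturday of its month.
1st Saturday of December 2026: December 5, 2026.
January 2027 — 1st Saturday is January 2, 2027.
February 2027 — 1st Saturday is February 6, 2027.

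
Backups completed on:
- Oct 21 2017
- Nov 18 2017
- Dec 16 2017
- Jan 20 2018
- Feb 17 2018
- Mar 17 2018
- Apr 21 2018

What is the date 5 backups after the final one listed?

These are Saturdays at 28- or 35-day spacing (28, 28, 35, 28, 28, 35).
The pattern: 3rd Saturday of the month.
May 2018 — 3rd Saturday is May 19 2018.
June 2018 — 3rd Saturday is Jun 16 2018.
July 2018 — 3rd Saturday is Jul 21 2018.
August 2018 — 3rd Saturday is Aug 18 2018.
September 2018 — 3rd Saturday is Sep 15 2018.

Sep 15 2018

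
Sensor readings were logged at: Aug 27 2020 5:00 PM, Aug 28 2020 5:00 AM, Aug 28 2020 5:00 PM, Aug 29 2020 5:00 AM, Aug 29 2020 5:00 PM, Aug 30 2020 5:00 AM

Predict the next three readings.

Aug 30 2020 5:00 PM, Aug 31 2020 5:00 AM, Aug 31 2020 5:00 PM

Spacing: 12, 12, 12, 12, 12 h — constant 12 h.
Aug 30 2020 5:00 AM + 12 h = Aug 30 2020 5:00 PM.
Aug 30 2020 5:00 PM + 12 h = Aug 31 2020 5:00 AM.
Aug 31 2020 5:00 AM + 12 h = Aug 31 2020 5:00 PM.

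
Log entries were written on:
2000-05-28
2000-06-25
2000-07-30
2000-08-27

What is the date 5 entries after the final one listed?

These are Sundays with 28, 35, 28-day gaps.
Each is the final Sunday of its month — 2000-07-30 is past the 28th, so '4th Sunday' doesn't fit.
September 2000 ends with Sunday 2000-09-24.
Last Sunday of October 2000: 2000-10-29.
November 2000 ends with Sunday 2000-11-26.
December 2000 ends with Sunday 2000-12-31.
Last Sunday of January 2001: 2001-01-28.

2001-01-28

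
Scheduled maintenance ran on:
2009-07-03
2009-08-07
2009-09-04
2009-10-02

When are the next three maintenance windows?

Gaps: 35, 28, 28 days — a mix of 28 and 35. Every date is a Friday.
Each is the 1st Friday of its month.
1st Friday of November 2009: 2009-11-06.
1st Friday of December 2009: 2009-12-04.
1st Friday of January 2010: 2010-01-01.

2009-11-06, 2009-12-04, 2010-01-01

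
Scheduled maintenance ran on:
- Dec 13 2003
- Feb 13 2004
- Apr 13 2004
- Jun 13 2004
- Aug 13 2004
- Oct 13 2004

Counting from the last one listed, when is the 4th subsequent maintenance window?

Jun 13 2005

Each date is the 13th; the gaps (62, 60, 61, 61, 61) track the month lengths.
The rule is the 13th of every 2 months.
Next: December 2004 → Dec 13 2004.
Next: February 2005 → Feb 13 2005.
Next: April 2005 → Apr 13 2005.
June 2005: Jun 13 2005.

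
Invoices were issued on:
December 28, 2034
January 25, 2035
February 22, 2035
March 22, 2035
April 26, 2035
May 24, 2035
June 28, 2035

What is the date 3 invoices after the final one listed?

Gaps: 28, 28, 28, 35, 28, 35 days — a mix of 28 and 35. Every date is a Thursday.
Each is the 4th Thursday of its month.
July 2035 — 4th Thursday is July 26, 2035.
August 2035 — 4th Thursday is August 23, 2035.
4th Thursday of September 2035: September 27, 2035.

September 27, 2035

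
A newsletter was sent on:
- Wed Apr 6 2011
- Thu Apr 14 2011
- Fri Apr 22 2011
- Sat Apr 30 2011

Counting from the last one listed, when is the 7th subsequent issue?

Every event comes 8 days after the last (8, 8, 8).
Sat Apr 30 2011 + 8 days = Sun May 8 2011.
Sun May 8 2011 + 8 days = Mon May 16 2011.
Mon May 16 2011 + 8 days = Tue May 24 2011.
Tue May 24 2011 + 8 days = Wed Jun 1 2011.
Wed Jun 1 2011 + 8 days = Thu Jun 9 2011.
Thu Jun 9 2011 + 8 days = Fri Jun 17 2011.
Fri Jun 17 2011 + 8 days = Sat Jun 25 2011.

Sat Jun 25 2011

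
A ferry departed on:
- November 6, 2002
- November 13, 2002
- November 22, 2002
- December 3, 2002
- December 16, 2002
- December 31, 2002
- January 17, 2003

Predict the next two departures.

Gaps: 7, 9, 11, 13, 15, 17 days — each gap is 2 larger than the previous one.
Next gap: 19 days. January 17, 2003 + 19 days = February 5, 2003.
Next gap: 21 days. February 5, 2003 + 21 days = February 26, 2003.

February 5, 2003; February 26, 2003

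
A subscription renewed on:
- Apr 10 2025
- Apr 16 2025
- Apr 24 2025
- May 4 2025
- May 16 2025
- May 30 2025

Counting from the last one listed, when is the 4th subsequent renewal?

Aug 14 2025

Gaps: 6, 8, 10, 12, 14 days — each gap is 2 larger than the previous one.
Next gap: 16 days. May 30 2025 + 16 days = Jun 15 2025.
Next gap: 18 days. Jun 15 2025 + 18 days = Jul 3 2025.
Next gap: 20 days. Jul 3 2025 + 20 days = Jul 23 2025.
Next gap: 22 days. Jul 23 2025 + 22 days = Aug 14 2025.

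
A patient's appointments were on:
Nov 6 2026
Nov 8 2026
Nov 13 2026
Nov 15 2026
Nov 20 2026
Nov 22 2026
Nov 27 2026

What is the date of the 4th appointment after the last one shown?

Dec 11 2026

Gaps: 2, 5, 2, 5, 2, 5 days — not constant, but cyclic with period 2.
The events fall on every Friday and Sunday.
Next Sunday: Nov 29 2026.
The following Friday is Dec 4 2026.
The following Sunday is Dec 6 2026.
The following Friday is Dec 11 2026.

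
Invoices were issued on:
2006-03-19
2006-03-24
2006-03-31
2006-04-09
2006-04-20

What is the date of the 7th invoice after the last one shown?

Intervals are 5, 7, 9, 11 days — an arithmetic progression with common difference 2.
Next gap: 13 days. 2006-04-20 + 13 days = 2006-05-03.
Next gap: 15 days. 2006-05-03 + 15 days = 2006-05-18.
Next gap: 17 days. 2006-05-18 + 17 days = 2006-06-04.
Next gap: 19 days. 2006-06-04 + 19 days = 2006-06-23.
Next gap: 21 days. 2006-06-23 + 21 days = 2006-07-14.
Next gap: 23 days. 2006-07-14 + 23 days = 2006-08-06.
Next gap: 25 days. 2006-08-06 + 25 days = 2006-08-31.

2006-08-31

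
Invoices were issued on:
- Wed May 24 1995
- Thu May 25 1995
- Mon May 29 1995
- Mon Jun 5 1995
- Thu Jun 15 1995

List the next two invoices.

Intervals are 1, 4, 7, 10 days — an arithmetic progression with common difference 3.
Next gap: 13 days. Thu Jun 15 1995 + 13 days = Wed Jun 28 1995.
Next gap: 16 days. Wed Jun 28 1995 + 16 days = Fri Jul 14 1995.

Wed Jun 28 1995, Fri Jul 14 1995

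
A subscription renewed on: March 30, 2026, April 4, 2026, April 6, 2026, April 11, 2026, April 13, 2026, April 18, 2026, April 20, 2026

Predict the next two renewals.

April 25, 2026; April 27, 2026

Gaps: 5, 2, 5, 2, 5, 2 days — not constant, but cyclic with period 2.
The events fall on every Monday and Saturday.
The following Saturday is April 25, 2026.
Next Monday: April 27, 2026.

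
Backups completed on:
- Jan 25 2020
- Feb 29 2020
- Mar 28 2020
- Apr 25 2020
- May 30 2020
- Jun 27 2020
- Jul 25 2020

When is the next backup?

All Saturdays; the gaps (35, 28, 28, 35, 28, 28) vary with month length.
This is the last Saturday of each month.
Last Saturday of August 2020: Aug 29 2020.

Aug 29 2020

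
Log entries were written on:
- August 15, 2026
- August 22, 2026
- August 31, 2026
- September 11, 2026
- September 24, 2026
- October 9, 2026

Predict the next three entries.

Intervals are 7, 9, 11, 13, 15 days — an arithmetic progression with common difference 2.
Next gap: 17 days. October 9, 2026 + 17 days = October 26, 2026.
Next gap: 19 days. October 26, 2026 + 19 days = November 14, 2026.
Next gap: 21 days. November 14, 2026 + 21 days = December 5, 2026.

October 26, 2026; November 14, 2026; December 5, 2026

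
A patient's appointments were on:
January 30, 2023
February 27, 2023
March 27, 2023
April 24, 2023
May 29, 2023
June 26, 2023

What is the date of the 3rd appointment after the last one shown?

September 25, 2023

All Mondays; the gaps (28, 28, 28, 35, 28) vary with month length.
This is the last Monday of each month.
July 2023 ends with Monday July 31, 2023.
August 2023 ends with Monday August 28, 2023.
Last Monday of September 2023: September 25, 2023.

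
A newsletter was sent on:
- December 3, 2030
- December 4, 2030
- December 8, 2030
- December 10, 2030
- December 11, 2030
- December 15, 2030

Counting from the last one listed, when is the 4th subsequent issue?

Gaps: 1, 4, 2, 1, 4 days — not constant, but cyclic with period 3.
The events fall on every Tuesday, Wednesday and Sunday.
Next Tuesday: December 17, 2030.
Next Wednesday: December 18, 2030.
Next Sunday: December 22, 2030.
The following Tuesday is December 24, 2030.

December 24, 2030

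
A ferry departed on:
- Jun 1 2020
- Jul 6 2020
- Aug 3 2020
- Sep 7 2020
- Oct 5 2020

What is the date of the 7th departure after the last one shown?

May 3 2021

All dates are Mondays, 35, 28, 35, 28 days apart.
Specifically, the 1st Monday of each month.
November 2020 — 1st Monday is Nov 2 2020.
1st Monday of December 2020: Dec 7 2020.
January 2021 — 1st Monday is Jan 4 2021.
1st Monday of February 2021: Feb 1 2021.
1st Monday of March 2021: Mar 1 2021.
April 2021 — 1st Monday is Apr 5 2021.
May 2021 — 1st Monday is May 3 2021.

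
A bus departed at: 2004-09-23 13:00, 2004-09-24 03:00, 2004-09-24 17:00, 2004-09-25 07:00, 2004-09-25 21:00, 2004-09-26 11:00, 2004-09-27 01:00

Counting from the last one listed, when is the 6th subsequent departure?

Spacing: 14, 14, 14, 14, 14, 14 h — constant 14 h.
2004-09-27 01:00 + 14 h = 2004-09-27 15:00.
2004-09-27 15:00 + 14 h = 2004-09-28 05:00.
2004-09-28 05:00 + 14 h = 2004-09-28 19:00.
2004-09-28 19:00 + 14 h = 2004-09-29 09:00.
2004-09-29 09:00 + 14 h = 2004-09-29 23:00.
2004-09-29 23:00 + 14 h = 2004-09-30 13:00.

2004-09-30 13:00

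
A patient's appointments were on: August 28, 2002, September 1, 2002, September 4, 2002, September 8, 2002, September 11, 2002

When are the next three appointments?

September 15, 2002; September 18, 2002; September 22, 2002

Every event lands on a Wednesday or Sunday (gaps cycle 4, 3, 4, 3).
So the schedule is: every Wednesday and Sunday.
The following Sunday is September 15, 2002.
The following Wednesday is September 18, 2002.
The following Sunday is September 22, 2002.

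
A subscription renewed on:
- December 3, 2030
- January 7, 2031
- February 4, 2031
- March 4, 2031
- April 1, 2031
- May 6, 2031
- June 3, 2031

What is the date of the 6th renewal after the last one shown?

December 2, 2031

All dates are Tuesdays, 35, 28, 28, 28, 35, 28 days apart.
Specifically, the 1st Tuesday of each month.
July 2031 — 1st Tuesday is July 1, 2031.
1st Tuesday of August 2031: August 5, 2031.
September 2031 — 1st Tuesday is September 2, 2031.
October 2031 — 1st Tuesday is October 7, 2031.
November 2031 — 1st Tuesday is November 4, 2031.
1st Tuesday of December 2031: December 2, 2031.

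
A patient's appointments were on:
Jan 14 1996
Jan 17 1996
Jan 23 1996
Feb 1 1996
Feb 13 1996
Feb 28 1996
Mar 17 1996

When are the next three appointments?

Apr 7 1996, May 1 1996, May 28 1996

Intervals are 3, 6, 9, 12, 15, 18 days — an arithmetic progression with common difference 3.
Next gap: 21 days. Mar 17 1996 + 21 days = Apr 7 1996.
Next gap: 24 days. Apr 7 1996 + 24 days = May 1 1996.
Next gap: 27 days. May 1 1996 + 27 days = May 28 1996.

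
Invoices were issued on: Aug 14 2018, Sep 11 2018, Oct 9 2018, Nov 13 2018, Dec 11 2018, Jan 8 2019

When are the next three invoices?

These are Tuesdays at 28- or 35-day spacing (28, 28, 35, 28, 28).
The pattern: 2nd Tuesday of the month.
2nd Tuesday of February 2019: Feb 12 2019.
March 2019 — 2nd Tuesday is Mar 12 2019.
2nd Tuesday of April 2019: Apr 9 2019.

Feb 12 2019, Mar 12 2019, Apr 9 2019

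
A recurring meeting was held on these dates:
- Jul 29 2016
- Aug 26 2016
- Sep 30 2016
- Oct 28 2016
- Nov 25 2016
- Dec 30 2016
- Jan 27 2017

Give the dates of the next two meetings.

These are Fridays with 28, 35, 28, 28, 35, 28-day gaps.
Each is the final Friday of its month — Jul 29 2016 is past the 28th, so '4th Friday' doesn't fit.
February 2017 ends with Friday Feb 24 2017.
Last Friday of March 2017: Mar 31 2017.

Feb 24 2017, Mar 31 2017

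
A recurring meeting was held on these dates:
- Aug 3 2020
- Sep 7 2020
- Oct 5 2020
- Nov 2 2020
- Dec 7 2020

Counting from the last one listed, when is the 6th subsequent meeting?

These are Mondays at 28- or 35-day spacing (35, 28, 28, 35).
The pattern: 1st Monday of the month.
1st Monday of January 2021: Jan 4 2021.
1st Monday of February 2021: Feb 1 2021.
March 2021 — 1st Monday is Mar 1 2021.
1st Monday of April 2021: Apr 5 2021.
May 2021 — 1st Monday is May 3 2021.
1st Monday of June 2021: Jun 7 2021.

Jun 7 2021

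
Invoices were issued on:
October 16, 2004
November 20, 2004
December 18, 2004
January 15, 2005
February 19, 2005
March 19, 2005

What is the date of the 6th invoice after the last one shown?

September 17, 2005

Gaps: 35, 28, 28, 35, 28 days — a mix of 28 and 35. Every date is a Saturday.
Each is the 3rd Saturday of its month.
April 2005 — 3rd Saturday is April 16, 2005.
May 2005 — 3rd Saturday is May 21, 2005.
3rd Saturday of June 2005: June 18, 2005.
3rd Saturday of July 2005: July 16, 2005.
August 2005 — 3rd Saturday is August 20, 2005.
3rd Saturday of September 2005: September 17, 2005.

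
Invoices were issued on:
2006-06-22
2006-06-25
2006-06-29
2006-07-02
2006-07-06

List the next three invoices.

Every event lands on a Thursday or Sunday (gaps cycle 3, 4, 3, 4).
So the schedule is: every Thursday and Sunday.
Next Sunday: 2006-07-09.
The following Thursday is 2006-07-13.
The following Sunday is 2006-07-16.

2006-07-09, 2006-07-13, 2006-07-16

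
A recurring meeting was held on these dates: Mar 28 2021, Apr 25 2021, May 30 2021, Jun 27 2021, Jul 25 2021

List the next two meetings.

All Sundays; the gaps (28, 35, 28, 28) vary with month length.
This is the last Sunday of each month.
August 2021 ends with Sunday Aug 29 2021.
September 2021 ends with Sunday Sep 26 2021.

Aug 29 2021, Sep 26 2021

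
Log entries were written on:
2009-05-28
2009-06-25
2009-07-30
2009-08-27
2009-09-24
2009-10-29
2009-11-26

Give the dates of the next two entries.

2009-12-31, 2010-01-28

Every date is a Thursday; gaps 28, 35, 28, 28, 35, 28 days.
Each is the last Thursday of its month (at least one falls on the 29th or later, ruling out '4th Thursday').
December 2009 ends with Thursday 2009-12-31.
Last Thursday of January 2010: 2010-01-28.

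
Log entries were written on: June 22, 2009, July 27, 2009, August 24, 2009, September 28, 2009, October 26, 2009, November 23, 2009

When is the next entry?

These are Mondays at 28- or 35-day spacing (35, 28, 35, 28, 28).
The pattern: 4th Monday of the month.
4th Monday of December 2009: December 28, 2009.

December 28, 2009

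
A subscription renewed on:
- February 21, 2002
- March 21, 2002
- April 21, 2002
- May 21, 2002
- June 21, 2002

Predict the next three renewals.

Each date is the 21st; the gaps (28, 31, 30, 31) track the month lengths.
The rule is the 21st of each month.
Next: July 2002 → July 21, 2002.
August 2002: August 21, 2002.
September 2002: September 21, 2002.

July 21, 2002; August 21, 2002; September 21, 2002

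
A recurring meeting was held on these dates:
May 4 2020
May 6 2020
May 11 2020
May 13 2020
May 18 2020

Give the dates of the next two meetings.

May 20 2020, May 25 2020

Gaps: 2, 5, 2, 5 days — not constant, but cyclic with period 2.
The events fall on every Monday and Wednesday.
The following Wednesday is May 20 2020.
Next Monday: May 25 2020.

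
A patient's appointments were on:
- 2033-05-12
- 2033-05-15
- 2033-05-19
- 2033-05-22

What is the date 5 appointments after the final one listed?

2033-06-09

Gaps: 3, 4, 3 days — not constant, but cyclic with period 2.
The events fall on every Thursday and Sunday.
The following Thursday is 2033-05-26.
Next Sunday: 2033-05-29.
Next Thursday: 2033-06-02.
Next Sunday: 2033-06-05.
Next Thursday: 2033-06-09.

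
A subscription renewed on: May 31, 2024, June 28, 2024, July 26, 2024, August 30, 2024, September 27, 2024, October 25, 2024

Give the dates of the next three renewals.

All Fridays; the gaps (28, 28, 35, 28, 28) vary with month length.
This is the last Friday of each month.
Last Friday of November 2024: November 29, 2024.
Last Friday of December 2024: December 27, 2024.
January 2025 ends with Friday January 31, 2025.

November 29, 2024; December 27, 2024; January 31, 2025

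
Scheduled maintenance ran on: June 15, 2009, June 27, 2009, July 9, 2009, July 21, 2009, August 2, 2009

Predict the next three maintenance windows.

Gaps between consecutive events: 12, 12, 12, 12 days — a constant 12-day interval.
August 2, 2009 + 12 days = August 14, 2009.
August 14, 2009 + 12 days = August 26, 2009.
August 26, 2009 + 12 days = September 7, 2009.

August 14, 2009; August 26, 2009; September 7, 2009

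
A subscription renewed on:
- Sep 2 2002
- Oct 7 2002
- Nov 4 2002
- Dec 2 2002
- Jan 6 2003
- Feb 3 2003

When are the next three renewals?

All dates are Mondays, 35, 28, 28, 35, 28 days apart.
Specifically, the 1st Monday of each month.
March 2003 — 1st Monday is Mar 3 2003.
April 2003 — 1st Monday is Apr 7 2003.
1st Monday of May 2003: May 5 2003.

Mar 3 2003, Apr 7 2003, May 5 2003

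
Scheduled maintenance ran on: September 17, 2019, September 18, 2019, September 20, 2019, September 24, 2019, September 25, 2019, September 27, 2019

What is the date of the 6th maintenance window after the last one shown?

Every event lands on a Tuesday or Wednesday or Friday (gaps cycle 1, 2, 4, 1, 2).
So the schedule is: every Tuesday, Wednesday and Friday.
The following Tuesday is October 1, 2019.
The following Wednesday is October 2, 2019.
The following Friday is October 4, 2019.
Next Tuesday: October 8, 2019.
Next Wednesday: October 9, 2019.
The following Friday is October 11, 2019.

October 11, 2019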